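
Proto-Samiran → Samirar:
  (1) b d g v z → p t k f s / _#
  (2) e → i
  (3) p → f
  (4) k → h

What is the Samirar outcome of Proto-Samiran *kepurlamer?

Samirar: *kepurlamer
  kepurlamer (rule 1 does not apply)
  kepurlamer → kipurlamir   [vowel merger]
  kipurlamir → kifurlamir   [unconditioned shift]
  kifurlamir → hifurlamir   [unconditioned shift]
  giving Samirar hifurlamir.

hifurlamir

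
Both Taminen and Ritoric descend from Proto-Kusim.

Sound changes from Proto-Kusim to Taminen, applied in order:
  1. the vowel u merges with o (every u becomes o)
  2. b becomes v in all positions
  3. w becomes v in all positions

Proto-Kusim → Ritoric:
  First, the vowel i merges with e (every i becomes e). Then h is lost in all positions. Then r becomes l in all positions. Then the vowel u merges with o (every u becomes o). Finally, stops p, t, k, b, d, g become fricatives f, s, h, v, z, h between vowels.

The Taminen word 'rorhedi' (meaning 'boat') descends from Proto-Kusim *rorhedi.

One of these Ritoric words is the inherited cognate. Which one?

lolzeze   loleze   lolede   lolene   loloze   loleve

loleze

Ritoric: *rorhedi > rorhede > rorede > lolede > loleze  (by vowel merger, h-loss, unconditioned shift, intervocalic lenition)
Among the options, 'loleze' alone shows every Ritoric change applied in order.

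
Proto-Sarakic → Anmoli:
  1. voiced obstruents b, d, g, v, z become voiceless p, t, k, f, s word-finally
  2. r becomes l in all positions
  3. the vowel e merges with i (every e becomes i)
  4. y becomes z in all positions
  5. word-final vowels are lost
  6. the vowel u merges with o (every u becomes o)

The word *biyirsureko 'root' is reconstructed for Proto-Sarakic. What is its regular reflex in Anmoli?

Anmoli: *biyirsureko > biyilsuleko > biyilsuliko > bizilsuliko > bizilsulik > bizilsolik  (by unconditioned shift, vowel merger, unconditioned shift, apocope, vowel merger)

bizilsolik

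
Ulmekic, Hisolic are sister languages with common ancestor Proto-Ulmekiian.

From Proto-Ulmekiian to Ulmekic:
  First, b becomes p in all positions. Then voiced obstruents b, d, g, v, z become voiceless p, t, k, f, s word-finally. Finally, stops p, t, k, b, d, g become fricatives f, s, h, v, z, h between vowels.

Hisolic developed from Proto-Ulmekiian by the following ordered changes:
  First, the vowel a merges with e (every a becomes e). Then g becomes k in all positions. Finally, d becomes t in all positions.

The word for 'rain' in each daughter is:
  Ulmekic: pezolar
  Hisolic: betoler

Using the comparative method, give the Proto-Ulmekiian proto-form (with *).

*bedolar

Position 3: Ulmekic has z, Hisolic has t. Taking the neighbouring segments as reconstructed: Ulmekic z could go back to *d or *z; Hisolic t could go back to *t or *d — the one source consistent with every daughter is *d.
Position 6: Ulmekic has a, Hisolic has e. Ulmekic preserves a here (none of its changes turn any other segment into a), so the proto-segment is *a.
Position 1: Ulmekic has p, Hisolic has b. Hisolic preserves b here (none of its changes turn any other segment into b), so the proto-segment is *b.
This points to *bedolar. Verify forward in each daughter:
Ulmekic: *bedolar
  bedolar → pedolar   [unconditioned shift]
  pedolar (rule 2 does not apply)
  pedolar → pezolar   [intervocalic lenition]
  giving Ulmekic pezolar.
Hisolic: *bedolar > bedoler > betoler  (by vowel merger, unconditioned shift)
*bedolar is the unique common source.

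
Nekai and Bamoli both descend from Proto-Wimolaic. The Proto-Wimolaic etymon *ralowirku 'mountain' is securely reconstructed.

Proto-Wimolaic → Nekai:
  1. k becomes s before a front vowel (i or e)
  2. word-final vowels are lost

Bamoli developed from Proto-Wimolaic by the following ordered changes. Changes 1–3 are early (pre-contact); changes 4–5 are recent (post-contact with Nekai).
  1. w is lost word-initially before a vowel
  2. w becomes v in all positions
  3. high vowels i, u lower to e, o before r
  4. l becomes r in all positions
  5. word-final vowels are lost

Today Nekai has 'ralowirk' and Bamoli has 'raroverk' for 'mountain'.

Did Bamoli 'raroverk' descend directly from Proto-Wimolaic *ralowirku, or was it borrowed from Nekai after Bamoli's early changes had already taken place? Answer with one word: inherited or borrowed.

inherited

If inherited, *ralowirku would pass through all of Bamoli's changes:
Bamoli: start from *ralowirku.
  rule 1: no change — ralowirku
  rule 2 (unconditioned shift): ralowirku → ralovirku
  rule 3 (pre-rhotic lowering): ralovirku → raloverku
  rule 4 (unconditioned shift): raloverku → raroverku
  rule 5 (apocope): raroverku → raroverk
  ⇒ Bamoli raroverk
If borrowed from Nekai 'ralowirk' after the early changes, it would undergo only the recent ones:
  rule 4 (unconditioned shift): ralowirk → rarowirk
  rule 5 (apocope): no change (rarowirk)
  ⇒ as a loan: rarowirk
Bamoli 'raroverk' matches the inherited outcome exactly, so it is an inherited cognate, not a loan.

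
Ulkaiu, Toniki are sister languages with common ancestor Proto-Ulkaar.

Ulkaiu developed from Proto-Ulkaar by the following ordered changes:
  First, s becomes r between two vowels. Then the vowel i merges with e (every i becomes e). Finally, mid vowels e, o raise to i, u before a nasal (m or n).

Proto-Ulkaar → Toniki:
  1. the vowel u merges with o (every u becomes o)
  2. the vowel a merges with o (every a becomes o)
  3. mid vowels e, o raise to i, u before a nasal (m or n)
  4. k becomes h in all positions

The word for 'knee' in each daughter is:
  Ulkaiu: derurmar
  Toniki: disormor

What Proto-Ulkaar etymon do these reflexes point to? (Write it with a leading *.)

Position 2: Ulkaiu has e, Toniki has i. Taking the neighbouring segments as reconstructed: Ulkaiu e could go back to *e or *i; Toniki i can only go back to *i — the one source consistent with every daughter is *i.
Position 7: Ulkaiu has a, Toniki has o. Ulkaiu preserves a here (none of its changes turn any other segment into a), so the proto-segment is *a.
Continuing position by position gives *disurmar; check it forward:
Ulkaiu: *disurmar > dirurmar > derurmar  (by rhotacism, vowel merger)
Toniki: start from *disurmar.
  rule 1 (vowel merger): disurmar → disormar
  rule 2 (vowel merger): disormar → disormor
  rule 3: no change — disormor
  rule 4: no change — disormor
  ⇒ Toniki disormor
Only *disurmar yields all of Ulkaiu derurmar, Toniki disormor.

*disurmar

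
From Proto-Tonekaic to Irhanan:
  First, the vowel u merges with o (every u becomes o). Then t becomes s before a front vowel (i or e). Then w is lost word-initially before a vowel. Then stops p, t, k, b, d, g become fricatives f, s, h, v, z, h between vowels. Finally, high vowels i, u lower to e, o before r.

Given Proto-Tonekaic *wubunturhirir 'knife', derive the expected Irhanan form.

ovontorherer

Irhanan: *wubunturhirir > wobontorhirir > obontorhirir > ovontorhirir > ovontorherer  (by vowel merger, glide loss, intervocalic lenition, pre-rhotic lowering)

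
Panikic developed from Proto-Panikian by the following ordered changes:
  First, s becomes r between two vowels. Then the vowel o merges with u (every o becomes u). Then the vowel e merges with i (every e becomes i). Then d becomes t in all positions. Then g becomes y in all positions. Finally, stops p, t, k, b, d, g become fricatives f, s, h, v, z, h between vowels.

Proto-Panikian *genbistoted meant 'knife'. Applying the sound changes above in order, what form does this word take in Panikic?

yinbistusit

Panikic: *genbistoted > genbistuted > ginbistutid > ginbistutit > yinbistutit > yinbistusit  (by vowel merger, vowel merger, unconditioned shift, unconditioned shift, intervocalic lenition)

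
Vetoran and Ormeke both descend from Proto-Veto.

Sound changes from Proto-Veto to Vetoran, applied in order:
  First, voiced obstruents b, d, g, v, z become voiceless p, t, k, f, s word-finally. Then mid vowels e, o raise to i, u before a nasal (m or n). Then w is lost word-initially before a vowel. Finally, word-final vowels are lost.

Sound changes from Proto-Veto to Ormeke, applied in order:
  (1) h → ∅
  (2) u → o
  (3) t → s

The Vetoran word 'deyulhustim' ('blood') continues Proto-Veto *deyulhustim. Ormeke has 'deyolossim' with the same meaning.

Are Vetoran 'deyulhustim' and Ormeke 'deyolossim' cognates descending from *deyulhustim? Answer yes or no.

yes

Derive the expected Ormeke reflex of *deyulhustim:
Ormeke: start from *deyulhustim.
  rule 1 (h-loss): deyulhustim → deyulustim
  rule 2 (vowel merger): deyulustim → deyolostim
  rule 3 (unconditioned shift): deyolostim → deyolossim
  ⇒ Ormeke deyolossim
Ormeke 'deyolossim' matches the regular reflex exactly, so the pair is cognate.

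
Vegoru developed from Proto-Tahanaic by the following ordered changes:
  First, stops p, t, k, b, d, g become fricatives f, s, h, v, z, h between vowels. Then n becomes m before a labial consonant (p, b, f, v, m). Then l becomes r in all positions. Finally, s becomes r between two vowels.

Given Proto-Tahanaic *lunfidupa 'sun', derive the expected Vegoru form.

Vegoru: *lunfidupa > lunfizufa > lumfizufa > rumfizufa  (by intervocalic lenition, nasal place assimilation, unconditioned shift)

rumfizufa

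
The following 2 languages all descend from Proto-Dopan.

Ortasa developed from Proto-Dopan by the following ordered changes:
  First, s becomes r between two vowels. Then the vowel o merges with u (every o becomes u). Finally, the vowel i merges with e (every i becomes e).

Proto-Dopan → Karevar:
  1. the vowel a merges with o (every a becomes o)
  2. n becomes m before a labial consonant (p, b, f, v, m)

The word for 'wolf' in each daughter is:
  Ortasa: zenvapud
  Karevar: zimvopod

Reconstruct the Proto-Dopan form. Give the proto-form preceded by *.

Position 2: Ortasa has e, Karevar has i. Karevar preserves i here (none of its changes turn any other segment into i), so the proto-segment is *i.
Position 3: Ortasa has n, Karevar has m. Ortasa preserves n here (none of its changes turn any other segment into n), so the proto-segment is *n.
Position 7: Ortasa has u, Karevar has o. Taking the neighbouring segments as reconstructed: Ortasa u could go back to *o or *u; Karevar o could go back to *a or *o — the one source consistent with every daughter is *o.
Continuing position by position gives *zinvapod; check it forward:
Ortasa: start from *zinvapod.
  rule 1: no change — zinvapod
  rule 2 (vowel merger): zinvapod → zinvapud
  rule 3 (vowel merger): zinvapud → zenvapud
  ⇒ Ortasa zenvapud
Karevar: start from *zinvapod.
  rule 1 (vowel merger): zinvapod → zinvopod
  rule 2 (nasal place assimilation): zinvopod → zimvopod
  ⇒ Karevar zimvopod
No other proto-form is consistent with every reflex, so the reconstruction is *zinvapod.

*zinvapod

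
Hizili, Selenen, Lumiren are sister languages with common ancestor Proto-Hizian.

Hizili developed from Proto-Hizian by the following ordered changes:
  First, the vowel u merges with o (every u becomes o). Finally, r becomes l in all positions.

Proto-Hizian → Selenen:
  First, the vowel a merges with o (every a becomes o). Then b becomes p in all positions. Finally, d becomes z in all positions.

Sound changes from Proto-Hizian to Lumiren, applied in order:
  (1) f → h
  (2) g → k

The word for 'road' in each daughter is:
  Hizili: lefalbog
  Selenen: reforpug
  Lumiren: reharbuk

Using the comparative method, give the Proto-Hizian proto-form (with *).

Position 5: Hizili has l, Selenen has r, Lumiren has r. Selenen preserves r here (none of its changes turn any other segment into r), so the proto-segment is *r.
Position 7: Hizili has o, Selenen has u, Lumiren has u. Selenen preserves u here (none of its changes turn any other segment into u), so the proto-segment is *u.
Verify the candidate proto-form against each daughter:
Hizili: *refarbug > refarbog > lefalbog  (by vowel merger, unconditioned shift)
Selenen: *refarbug
  refarbug → reforbug   [vowel merger]
  reforbug → reforpug   [unconditioned shift]
  reforpug (rule 3 does not apply)
  giving Selenen reforpug.
Lumiren: *refarbug
  refarbug → reharbug   [unconditioned shift]
  reharbug → reharbuk   [unconditioned shift]
  giving Lumiren reharbuk.
Only *refarbug yields all of Hizili lefalbog, Selenen reforpug, Lumiren reharbuk.

*refarbug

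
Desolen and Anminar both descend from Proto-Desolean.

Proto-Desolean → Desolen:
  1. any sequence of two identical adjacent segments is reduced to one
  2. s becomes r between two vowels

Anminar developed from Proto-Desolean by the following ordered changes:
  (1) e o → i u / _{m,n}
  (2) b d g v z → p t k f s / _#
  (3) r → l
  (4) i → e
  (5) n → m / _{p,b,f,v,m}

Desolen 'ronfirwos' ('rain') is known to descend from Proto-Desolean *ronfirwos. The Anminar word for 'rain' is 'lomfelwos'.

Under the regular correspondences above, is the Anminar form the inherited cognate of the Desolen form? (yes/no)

Derive the expected Anminar reflex of *ronfirwos:
Anminar: *ronfirwos
  ronfirwos → runfirwos   [pre-nasal raising]
  runfirwos (rule 2 does not apply)
  runfirwos → lunfilwos   [unconditioned shift]
  lunfilwos → lunfelwos   [vowel merger]
  lunfelwos → lumfelwos   [nasal place assimilation]
  giving Anminar lumfelwos.
The regular Anminar reflex would be 'lumfelwos', but the attested form is 'lomfelwos'. The correspondence is irregular, so they are not cognates (the Anminar form has a different source).

no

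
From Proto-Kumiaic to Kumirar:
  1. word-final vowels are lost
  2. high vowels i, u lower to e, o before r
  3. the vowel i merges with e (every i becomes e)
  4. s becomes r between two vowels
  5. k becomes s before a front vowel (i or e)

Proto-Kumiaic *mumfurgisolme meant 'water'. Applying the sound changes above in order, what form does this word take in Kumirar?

Kumirar: *mumfurgisolme
  mumfurgisolme → mumfurgisolm   [apocope]
  mumfurgisolm → mumforgisolm   [pre-rhotic lowering]
  mumforgisolm → mumforgesolm   [vowel merger]
  mumforgesolm → mumforgerolm   [rhotacism]
  mumforgerolm (rule 5 does not apply)
  giving Kumirar mumforgerolm.

mumforgerolm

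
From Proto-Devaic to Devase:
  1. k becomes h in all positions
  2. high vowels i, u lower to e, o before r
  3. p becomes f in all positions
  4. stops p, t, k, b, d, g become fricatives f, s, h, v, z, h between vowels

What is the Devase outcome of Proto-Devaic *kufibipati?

hufivifasi

Devase: start from *kufibipati.
  rule 1 (unconditioned shift): kufibipati → hufibipati
  rule 2: no change — hufibipati
  rule 3 (unconditioned shift): hufibipati → hufibifati
  rule 4 (intervocalic lenition): hufibifati → hufivifasi
  ⇒ Devase hufivifasi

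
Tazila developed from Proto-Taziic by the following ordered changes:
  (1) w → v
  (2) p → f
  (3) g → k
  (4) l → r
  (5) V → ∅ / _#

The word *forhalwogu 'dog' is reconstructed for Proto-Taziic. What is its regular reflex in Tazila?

Tazila: start from *forhalwogu.
  rule 1 (unconditioned shift): forhalwogu → forhalvogu
  rule 2: no change — forhalvogu
  rule 3 (unconditioned shift): forhalvogu → forhalvoku
  rule 4 (unconditioned shift): forhalvoku → forharvoku
  rule 5 (apocope): forharvoku → forharvok
  ⇒ Tazila forharvok

forharvok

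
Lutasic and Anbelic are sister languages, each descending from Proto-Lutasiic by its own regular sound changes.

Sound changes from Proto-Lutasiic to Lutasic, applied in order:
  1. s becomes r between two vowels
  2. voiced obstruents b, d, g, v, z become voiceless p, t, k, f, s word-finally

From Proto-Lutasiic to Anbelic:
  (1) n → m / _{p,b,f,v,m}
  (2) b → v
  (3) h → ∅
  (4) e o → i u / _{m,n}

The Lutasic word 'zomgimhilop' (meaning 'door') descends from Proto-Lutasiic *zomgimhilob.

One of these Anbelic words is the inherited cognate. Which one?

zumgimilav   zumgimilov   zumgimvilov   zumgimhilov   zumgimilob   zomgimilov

Anbelic: start from *zomgimhilob.
  rule 1: no change — zomgimhilob
  rule 2 (unconditioned shift): zomgimhilob → zomgimhilov
  rule 3 (h-loss): zomgimhilov → zomgimilov
  rule 4 (pre-nasal raising): zomgimilov → zumgimilov
  ⇒ Anbelic zumgimilov
The other candidates each miss or misapply at least one Anbelic change.

zumgimilov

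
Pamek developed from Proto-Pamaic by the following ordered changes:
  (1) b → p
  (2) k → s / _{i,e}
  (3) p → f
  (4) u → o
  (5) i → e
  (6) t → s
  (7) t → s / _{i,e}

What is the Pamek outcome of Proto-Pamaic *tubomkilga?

sofomselga

Pamek: *tubomkilga
  tubomkilga → tupomkilga   [unconditioned shift]
  tupomkilga → tupomsilga   [palatalisation]
  tupomsilga → tufomsilga   [unconditioned shift]
  tufomsilga → tofomsilga   [vowel merger]
  tofomsilga → tofomselga   [vowel merger]
  tofomselga → sofomselga   [unconditioned shift]
  sofomselga (rule 7 does not apply)
  giving Pamek sofomselga.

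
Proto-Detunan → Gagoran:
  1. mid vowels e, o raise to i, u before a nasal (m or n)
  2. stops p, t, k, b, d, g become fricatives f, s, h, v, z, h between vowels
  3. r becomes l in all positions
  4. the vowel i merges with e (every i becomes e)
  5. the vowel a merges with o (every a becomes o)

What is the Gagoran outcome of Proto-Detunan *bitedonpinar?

besezunpenol

Gagoran: *bitedonpinar > bitedunpinar > bisezunpinar > bisezunpinal > besezunpenal > besezunpenol  (by pre-nasal raising, intervocalic lenition, unconditioned shift, vowel merger, vowel merger)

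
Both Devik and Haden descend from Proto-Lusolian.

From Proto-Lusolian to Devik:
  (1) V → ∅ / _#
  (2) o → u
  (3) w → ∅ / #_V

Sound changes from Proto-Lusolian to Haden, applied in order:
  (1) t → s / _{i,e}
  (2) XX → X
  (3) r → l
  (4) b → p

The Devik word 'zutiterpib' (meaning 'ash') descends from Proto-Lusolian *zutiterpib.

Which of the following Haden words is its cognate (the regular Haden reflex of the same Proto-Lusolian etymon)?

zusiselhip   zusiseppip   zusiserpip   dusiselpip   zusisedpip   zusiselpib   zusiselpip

zusiselpip

Haden: start from *zutiterpib.
  rule 1 (palatalisation): zutiterpib → zusiserpib
  rule 2: no change — zusiserpib
  rule 3 (unconditioned shift): zusiserpib → zusiselpib
  rule 4 (unconditioned shift): zusiselpib → zusiselpip
  ⇒ Haden zusiselpip
The other candidates each miss or misapply at least one Haden change.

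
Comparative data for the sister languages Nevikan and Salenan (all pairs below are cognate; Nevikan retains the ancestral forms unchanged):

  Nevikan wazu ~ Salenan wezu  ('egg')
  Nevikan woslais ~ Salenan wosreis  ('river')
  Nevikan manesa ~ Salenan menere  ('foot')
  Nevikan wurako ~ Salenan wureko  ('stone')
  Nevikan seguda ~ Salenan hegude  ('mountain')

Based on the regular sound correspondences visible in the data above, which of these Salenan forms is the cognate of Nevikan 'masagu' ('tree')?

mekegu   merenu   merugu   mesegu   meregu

wazu ~ wezu, wurako ~ wureko — Nevikan a corresponds to Salenan e after a consonant, before a consonant other than r, m, n, p, b, f, v.
manesa ~ menere — Nevikan s corresponds to Salenan r between vowels (before a back vowel).
Applying these to Nevikan 'masagu':
  masagu → mesagu   (a→e after a consonant, before a consonant other than r, m, n, p, b, f, v)
  mesagu → meragu   (s→r between vowels (before a back vowel))
  meragu → meregu   (a→e after a consonant, before a consonant other than r, m, n, p, b, f, v)
So the Salenan cognate is 'meregu'.

meregu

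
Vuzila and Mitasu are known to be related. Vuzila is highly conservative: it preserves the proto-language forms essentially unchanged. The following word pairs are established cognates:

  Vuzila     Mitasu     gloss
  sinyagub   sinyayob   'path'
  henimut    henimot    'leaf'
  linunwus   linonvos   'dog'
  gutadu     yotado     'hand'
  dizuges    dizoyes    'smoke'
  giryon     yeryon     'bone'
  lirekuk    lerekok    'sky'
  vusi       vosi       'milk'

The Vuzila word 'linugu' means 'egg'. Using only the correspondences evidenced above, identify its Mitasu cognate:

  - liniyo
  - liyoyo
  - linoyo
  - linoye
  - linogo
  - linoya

linoyo

henimut ~ henimot, linunwus ~ linonvos — Vuzila u corresponds to Mitasu o after a consonant, before a consonant other than r, m, n, p, b, f, v.
sinyagub ~ sinyayob — Vuzila g corresponds to Mitasu y between vowels (before a back vowel).
gutadu ~ yotado — Vuzila u corresponds to Mitasu o word-finally.
Applying these to Vuzila 'linugu':
  linugu → linogu   (u→o after a consonant, before a consonant other than r, m, n, p, b, f, v)
  linogu → linoyu   (g→y between vowels (before a back vowel))
  linoyu → linoyo   (u→o word-finally)
So the Mitasu cognate is 'linoyo'.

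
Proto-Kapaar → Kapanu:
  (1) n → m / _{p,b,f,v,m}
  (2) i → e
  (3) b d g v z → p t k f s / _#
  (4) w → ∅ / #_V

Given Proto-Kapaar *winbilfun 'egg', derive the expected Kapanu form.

embelfun

Kapanu: *winbilfun
  winbilfun → wimbilfun   [nasal place assimilation]
  wimbilfun → wembelfun   [vowel merger]
  wembelfun (rule 3 does not apply)
  wembelfun → embelfun   [glide loss]
  giving Kapanu embelfun.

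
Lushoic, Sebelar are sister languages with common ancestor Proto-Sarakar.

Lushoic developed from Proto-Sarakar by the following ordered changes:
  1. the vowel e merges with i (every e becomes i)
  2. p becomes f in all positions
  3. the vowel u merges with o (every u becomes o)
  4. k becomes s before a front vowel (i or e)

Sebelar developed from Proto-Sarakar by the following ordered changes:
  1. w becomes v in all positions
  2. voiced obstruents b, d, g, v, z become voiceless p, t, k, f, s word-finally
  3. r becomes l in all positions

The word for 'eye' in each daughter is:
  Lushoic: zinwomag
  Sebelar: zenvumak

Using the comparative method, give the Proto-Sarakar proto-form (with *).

Position 5: Lushoic has o, Sebelar has u. Sebelar preserves u here (none of its changes turn any other segment into u), so the proto-segment is *u.
Position 4: Lushoic has w, Sebelar has v. Lushoic preserves w here (none of its changes turn any other segment into w), so the proto-segment is *w.
Position 2: Lushoic has i, Sebelar has e. Sebelar preserves e here (none of its changes turn any other segment into e), so the proto-segment is *e.
Continuing position by position gives *zenwumag; check it forward:
Lushoic: *zenwumag
  zenwumag → zinwumag   [vowel merger]
  zinwumag (rule 2 does not apply)
  zinwumag → zinwomag   [vowel merger]
  zinwomag (rule 4 does not apply)
  giving Lushoic zinwomag.
Sebelar: *zenwumag
  zenwumag → zenvumag   [unconditioned shift]
  zenvumag → zenvumak   [final devoicing]
  zenvumak (rule 3 does not apply)
  giving Sebelar zenvumak.
Only *zenwumag yields all of Lushoic zinwomag, Sebelar zenvumak.

*zenwumag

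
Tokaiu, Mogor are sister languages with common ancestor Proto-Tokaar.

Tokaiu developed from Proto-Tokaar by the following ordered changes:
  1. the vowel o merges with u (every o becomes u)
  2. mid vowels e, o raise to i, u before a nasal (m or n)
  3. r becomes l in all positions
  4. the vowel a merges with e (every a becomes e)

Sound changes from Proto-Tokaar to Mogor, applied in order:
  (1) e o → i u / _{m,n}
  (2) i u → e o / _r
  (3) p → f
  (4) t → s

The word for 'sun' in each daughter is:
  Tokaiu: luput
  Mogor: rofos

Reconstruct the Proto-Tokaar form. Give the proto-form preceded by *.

*ropot

Position 2: Tokaiu has u, Mogor has o. Taking the neighbouring segments as reconstructed: Tokaiu u could go back to *o or *u; Mogor o can only go back to *o — the one source consistent with every daughter is *o.
Position 5: Tokaiu has t, Mogor has s. Tokaiu preserves t here (none of its changes turn any other segment into t), so the proto-segment is *t.
Continuing position by position gives *ropot; check it forward:
Tokaiu: *ropot > ruput > luput  (by vowel merger, unconditioned shift)
Mogor: *ropot > rofot > rofos  (by unconditioned shift, unconditioned shift)
Only *ropot yields all of Tokaiu luput, Mogor rofos.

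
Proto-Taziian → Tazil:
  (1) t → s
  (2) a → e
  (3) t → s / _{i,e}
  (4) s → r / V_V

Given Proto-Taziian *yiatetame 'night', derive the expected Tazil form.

Tazil: start from *yiatetame.
  rule 1 (unconditioned shift): yiatetame → yiasesame
  rule 2 (vowel merger): yiasesame → yieseseme
  rule 3: no change — yieseseme
  rule 4 (rhotacism): yieseseme → yierereme
  ⇒ Tazil yierereme

yierereme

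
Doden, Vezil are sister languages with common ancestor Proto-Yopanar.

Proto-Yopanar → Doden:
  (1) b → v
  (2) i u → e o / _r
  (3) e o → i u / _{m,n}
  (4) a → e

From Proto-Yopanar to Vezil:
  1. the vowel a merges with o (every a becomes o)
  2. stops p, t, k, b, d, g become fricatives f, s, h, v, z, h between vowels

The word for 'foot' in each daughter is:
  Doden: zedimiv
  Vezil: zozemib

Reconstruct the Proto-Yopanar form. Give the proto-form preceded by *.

Position 3: Doden has d, Vezil has z. Doden preserves d here (none of its changes turn any other segment into d), so the proto-segment is *d.
Position 2: Doden has e, Vezil has o. Taking the neighbouring segments as reconstructed: Doden e could go back to *a or *e; Vezil o could go back to *a or *o — the one source consistent with every daughter is *a.
Verify the candidate proto-form against each daughter:
Doden: *zademib > zademiv > zadimiv > zedimiv  (by unconditioned shift, pre-nasal raising, vowel merger)
Vezil: *zademib
  zademib → zodemib   [vowel merger]
  zodemib → zozemib   [intervocalic lenition]
  giving Vezil zozemib.
*zademib is the unique common source.

*zademib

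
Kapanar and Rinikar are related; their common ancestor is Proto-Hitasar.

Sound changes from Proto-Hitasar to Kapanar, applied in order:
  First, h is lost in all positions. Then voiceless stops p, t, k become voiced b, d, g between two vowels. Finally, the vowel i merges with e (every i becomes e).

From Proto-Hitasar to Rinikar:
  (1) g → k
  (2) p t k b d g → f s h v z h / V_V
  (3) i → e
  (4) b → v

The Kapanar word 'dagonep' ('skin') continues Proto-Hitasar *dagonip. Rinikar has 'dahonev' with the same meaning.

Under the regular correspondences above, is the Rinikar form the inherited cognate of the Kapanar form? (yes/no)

no

Derive the expected Rinikar reflex of *dagonip:
Rinikar: *dagonip
  dagonip → dakonip   [unconditioned shift]
  dakonip → dahonip   [intervocalic lenition]
  dahonip → dahonep   [vowel merger]
  dahonep (rule 4 does not apply)
  giving Rinikar dahonep.
The regular Rinikar reflex would be 'dahonep', but the attested form is 'dahonev'. The correspondence is irregular, so they are not cognates (the Rinikar form has a different source).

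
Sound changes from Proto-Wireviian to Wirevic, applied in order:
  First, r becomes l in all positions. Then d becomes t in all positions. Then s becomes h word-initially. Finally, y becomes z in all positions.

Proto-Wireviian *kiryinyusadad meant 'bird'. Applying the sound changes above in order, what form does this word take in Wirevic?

kilzinzusatat

Wirevic: *kiryinyusadad
  kiryinyusadad → kilyinyusadad   [unconditioned shift]
  kilyinyusadad → kilyinyusatat   [unconditioned shift]
  kilyinyusatat (rule 3 does not apply)
  kilyinyusatat → kilzinzusatat   [unconditioned shift]
  giving Wirevic kilzinzusatat.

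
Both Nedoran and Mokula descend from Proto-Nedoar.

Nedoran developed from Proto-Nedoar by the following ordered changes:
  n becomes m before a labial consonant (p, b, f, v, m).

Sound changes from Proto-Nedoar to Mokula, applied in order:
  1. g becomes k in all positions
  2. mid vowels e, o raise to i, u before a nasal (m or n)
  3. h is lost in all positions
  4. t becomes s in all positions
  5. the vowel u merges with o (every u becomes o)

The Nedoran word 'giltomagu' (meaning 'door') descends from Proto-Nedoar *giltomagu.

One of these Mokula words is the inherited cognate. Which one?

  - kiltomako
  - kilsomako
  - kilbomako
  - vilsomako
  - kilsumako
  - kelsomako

kilsomako

Mokula: start from *giltomagu.
  rule 1 (unconditioned shift): giltomagu → kiltomaku
  rule 2 (pre-nasal raising): kiltomaku → kiltumaku
  rule 3: no change — kiltumaku
  rule 4 (unconditioned shift): kiltumaku → kilsumaku
  rule 5 (vowel merger): kilsumaku → kilsomako
  ⇒ Mokula kilsomako
Only 'kilsomako' matches the regular Mokula development of *giltomagu.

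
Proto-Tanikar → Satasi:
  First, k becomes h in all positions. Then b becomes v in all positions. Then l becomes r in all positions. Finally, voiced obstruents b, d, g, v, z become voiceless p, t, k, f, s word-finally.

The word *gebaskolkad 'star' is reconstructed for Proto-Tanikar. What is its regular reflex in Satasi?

gevashorhat

Satasi: start from *gebaskolkad.
  rule 1 (unconditioned shift): gebaskolkad → gebasholhad
  rule 2 (unconditioned shift): gebasholhad → gevasholhad
  rule 3 (unconditioned shift): gevasholhad → gevashorhad
  rule 4 (final devoicing): gevashorhad → gevashorhat
  ⇒ Satasi gevashorhat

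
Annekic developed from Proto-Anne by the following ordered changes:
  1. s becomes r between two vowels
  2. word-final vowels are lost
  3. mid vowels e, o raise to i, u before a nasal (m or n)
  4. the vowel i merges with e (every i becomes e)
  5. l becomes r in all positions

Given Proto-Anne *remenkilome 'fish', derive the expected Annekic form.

remenkerum

Annekic: start from *remenkilome.
  rule 1: no change — remenkilome
  rule 2 (apocope): remenkilome → remenkilom
  rule 3 (pre-nasal raising): remenkilom → riminkilum
  rule 4 (vowel merger): riminkilum → remenkelum
  rule 5 (unconditioned shift): remenkelum → remenkerum
  ⇒ Annekic remenkerum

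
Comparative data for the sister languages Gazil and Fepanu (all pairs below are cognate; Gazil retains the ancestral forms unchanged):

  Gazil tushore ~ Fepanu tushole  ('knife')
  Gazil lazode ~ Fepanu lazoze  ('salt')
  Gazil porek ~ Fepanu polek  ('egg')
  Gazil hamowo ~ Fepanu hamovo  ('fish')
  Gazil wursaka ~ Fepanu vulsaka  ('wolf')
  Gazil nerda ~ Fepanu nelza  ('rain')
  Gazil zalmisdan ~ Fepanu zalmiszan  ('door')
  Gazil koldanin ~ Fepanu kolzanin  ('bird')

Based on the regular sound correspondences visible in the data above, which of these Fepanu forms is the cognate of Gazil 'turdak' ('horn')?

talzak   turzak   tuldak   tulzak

tulzak

wursaka ~ vulsaka, nerda ~ nelza — Gazil r corresponds to Fepanu l after a vowel, before a consonant other than r, m, n, p, b, f, v.
nerda ~ nelza, zalmisdan ~ zalmiszan — Gazil d corresponds to Fepanu z after a consonant, before a back vowel.
Applying these to Gazil 'turdak':
  turdak → tuldak   (r→l after a vowel, before a consonant other than r, m, n, p, b, f, v)
  tuldak → tulzak   (d→z after a consonant, before a back vowel)
So the Fepanu cognate is 'tulzak'.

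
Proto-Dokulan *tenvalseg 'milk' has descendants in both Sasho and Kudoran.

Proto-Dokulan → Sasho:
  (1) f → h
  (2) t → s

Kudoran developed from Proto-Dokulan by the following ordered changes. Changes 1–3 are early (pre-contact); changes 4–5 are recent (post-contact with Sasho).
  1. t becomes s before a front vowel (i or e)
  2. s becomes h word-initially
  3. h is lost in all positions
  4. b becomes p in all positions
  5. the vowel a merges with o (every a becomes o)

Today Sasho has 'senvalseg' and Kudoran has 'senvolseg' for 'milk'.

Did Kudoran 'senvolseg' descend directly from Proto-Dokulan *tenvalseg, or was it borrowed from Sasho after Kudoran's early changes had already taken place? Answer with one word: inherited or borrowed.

If inherited, *tenvalseg would pass through all of Kudoran's changes:
Kudoran: *tenvalseg > senvalseg > henvalseg > envalseg > envolseg  (by palatalisation, debuccalisation, h-loss, vowel merger)
If borrowed from Sasho 'senvalseg' after the early changes, it would undergo only the recent ones:
  rule 4 (unconditioned shift): no change (senvalseg)
  rule 5 (vowel merger): senvalseg → senvolseg
  ⇒ as a loan: senvolseg
Kudoran 'senvolseg' matches the loan outcome 'senvolseg', not the inherited 'envolseg' — it skipped the early Kudoran changes, so it was borrowed from Sasho.

borrowed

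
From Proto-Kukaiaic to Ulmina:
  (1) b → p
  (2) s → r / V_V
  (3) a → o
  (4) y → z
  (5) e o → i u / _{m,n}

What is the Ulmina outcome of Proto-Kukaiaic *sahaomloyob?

Ulmina: *sahaomloyob
  sahaomloyob → sahaomloyop   [unconditioned shift]
  sahaomloyop (rule 2 does not apply)
  sahaomloyop → sohoomloyop   [vowel merger]
  sohoomloyop → sohoomlozop   [unconditioned shift]
  sohoomlozop → sohoumlozop   [pre-nasal raising]
  giving Ulmina sohoumlozop.

sohoumlozop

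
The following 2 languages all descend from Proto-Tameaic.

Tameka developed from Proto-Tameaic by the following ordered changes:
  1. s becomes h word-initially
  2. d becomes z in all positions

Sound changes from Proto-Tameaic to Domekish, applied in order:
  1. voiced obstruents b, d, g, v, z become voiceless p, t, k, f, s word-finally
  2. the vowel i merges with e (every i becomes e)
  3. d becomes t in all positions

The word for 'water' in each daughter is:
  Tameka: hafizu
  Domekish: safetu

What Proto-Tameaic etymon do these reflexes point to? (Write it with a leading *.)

*safidu

Position 1: Tameka has h, Domekish has s. Taking the neighbouring segments as reconstructed: Tameka h could go back to *s or *h; Domekish s can only go back to *s — the one source consistent with every daughter is *s.
Position 5: Tameka has z, Domekish has t. Taking the neighbouring segments as reconstructed: Tameka z could go back to *d or *z; Domekish t could go back to *t or *d — the one source consistent with every daughter is *d.
Position 4: Tameka has i, Domekish has e. Tameka preserves i here (none of its changes turn any other segment into i), so the proto-segment is *i.
The remaining positions agree across the daughters. Check the candidate against every language:
Tameka: *safidu
  safidu → hafidu   [debuccalisation]
  hafidu → hafizu   [unconditioned shift]
  giving Tameka hafizu.
Domekish: *safidu > safedu > safetu  (by vowel merger, unconditioned shift)
Only *safidu yields all of Tameka hafizu, Domekish safetu.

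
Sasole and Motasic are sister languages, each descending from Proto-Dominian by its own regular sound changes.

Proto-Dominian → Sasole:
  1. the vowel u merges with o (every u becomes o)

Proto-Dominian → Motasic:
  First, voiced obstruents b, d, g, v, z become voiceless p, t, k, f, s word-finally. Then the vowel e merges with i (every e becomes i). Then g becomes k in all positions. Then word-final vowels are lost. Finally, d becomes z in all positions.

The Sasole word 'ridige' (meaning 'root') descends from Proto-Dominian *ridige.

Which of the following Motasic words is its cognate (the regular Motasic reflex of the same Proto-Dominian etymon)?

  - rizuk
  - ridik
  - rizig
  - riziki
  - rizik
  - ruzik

rizik

Motasic: *ridige
  ridige (rule 1 does not apply)
  ridige → ridigi   [vowel merger]
  ridigi → ridiki   [unconditioned shift]
  ridiki → ridik   [apocope]
  ridik → rizik   [unconditioned shift]
  giving Motasic rizik.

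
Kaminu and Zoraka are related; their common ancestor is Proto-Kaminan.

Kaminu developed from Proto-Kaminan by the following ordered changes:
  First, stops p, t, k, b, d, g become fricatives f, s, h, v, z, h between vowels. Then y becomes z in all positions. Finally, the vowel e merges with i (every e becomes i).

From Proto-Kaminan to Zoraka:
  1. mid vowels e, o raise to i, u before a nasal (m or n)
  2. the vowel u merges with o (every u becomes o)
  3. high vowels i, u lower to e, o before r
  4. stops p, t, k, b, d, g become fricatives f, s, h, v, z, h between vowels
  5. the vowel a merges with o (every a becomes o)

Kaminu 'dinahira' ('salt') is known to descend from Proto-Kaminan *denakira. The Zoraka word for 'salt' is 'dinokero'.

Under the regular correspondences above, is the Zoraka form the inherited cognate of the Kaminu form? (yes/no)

Derive the expected Zoraka reflex of *denakira:
Zoraka: *denakira > dinakira > dinakera > dinahera > dinohero  (by pre-nasal raising, pre-rhotic lowering, intervocalic lenition, vowel merger)
The regular Zoraka reflex would be 'dinohero', but the attested form is 'dinokero'. The correspondence is irregular, so they are not cognates (the Zoraka form has a different source).

no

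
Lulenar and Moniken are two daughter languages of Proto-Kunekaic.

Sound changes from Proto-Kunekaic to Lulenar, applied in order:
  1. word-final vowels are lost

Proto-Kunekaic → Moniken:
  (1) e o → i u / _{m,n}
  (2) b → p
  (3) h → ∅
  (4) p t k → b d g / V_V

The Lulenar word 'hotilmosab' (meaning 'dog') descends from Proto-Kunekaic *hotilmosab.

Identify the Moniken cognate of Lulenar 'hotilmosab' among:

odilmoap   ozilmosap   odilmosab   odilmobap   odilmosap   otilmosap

odilmosap

Moniken: start from *hotilmosab.
  rule 1: no change — hotilmosab
  rule 2 (unconditioned shift): hotilmosab → hotilmosap
  rule 3 (h-loss): hotilmosap → otilmosap
  rule 4 (intervocalic voicing): otilmosap → odilmosap
  ⇒ Moniken odilmosap
Among the options, 'odilmosap' alone shows every Moniken change applied in order.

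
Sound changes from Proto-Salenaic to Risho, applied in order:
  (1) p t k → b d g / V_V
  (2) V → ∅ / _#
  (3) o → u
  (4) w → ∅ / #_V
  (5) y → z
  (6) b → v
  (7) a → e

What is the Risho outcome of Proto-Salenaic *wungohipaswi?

unguhivesw

Risho: *wungohipaswi
  wungohipaswi → wungohibaswi   [intervocalic voicing]
  wungohibaswi → wungohibasw   [apocope]
  wungohibasw → wunguhibasw   [vowel merger]
  wunguhibasw → unguhibasw   [glide loss]
  unguhibasw (rule 5 does not apply)
  unguhibasw → unguhivasw   [unconditioned shift]
  unguhivasw → unguhivesw   [vowel merger]
  giving Risho unguhivesw.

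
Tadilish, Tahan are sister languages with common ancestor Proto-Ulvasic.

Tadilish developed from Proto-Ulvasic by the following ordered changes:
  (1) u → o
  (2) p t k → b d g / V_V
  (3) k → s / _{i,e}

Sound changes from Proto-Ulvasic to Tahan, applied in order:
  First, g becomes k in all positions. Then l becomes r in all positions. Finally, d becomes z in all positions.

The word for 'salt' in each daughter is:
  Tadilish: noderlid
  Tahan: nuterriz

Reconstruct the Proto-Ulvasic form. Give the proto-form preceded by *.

*nuterlid

Position 2: Tadilish has o, Tahan has u. Tahan preserves u here (none of its changes turn any other segment into u), so the proto-segment is *u.
Position 8: Tadilish has d, Tahan has z. Taking the neighbouring segments as reconstructed: Tadilish d can only go back to *d; Tahan z could go back to *d or *z — the one source consistent with every daughter is *d.
Position 3: Tadilish has d, Tahan has t. Tahan preserves t here (none of its changes turn any other segment into t), so the proto-segment is *t.
This points to *nuterlid. Verify forward in each daughter:
Tadilish: start from *nuterlid.
  rule 1 (vowel merger): nuterlid → noterlid
  rule 2 (intervocalic voicing): noterlid → noderlid
  rule 3: no change — noderlid
  ⇒ Tadilish noderlid
Tahan: *nuterlid > nuterrid > nuterriz  (by unconditioned shift, unconditioned shift)
*nuterlid is the unique common source.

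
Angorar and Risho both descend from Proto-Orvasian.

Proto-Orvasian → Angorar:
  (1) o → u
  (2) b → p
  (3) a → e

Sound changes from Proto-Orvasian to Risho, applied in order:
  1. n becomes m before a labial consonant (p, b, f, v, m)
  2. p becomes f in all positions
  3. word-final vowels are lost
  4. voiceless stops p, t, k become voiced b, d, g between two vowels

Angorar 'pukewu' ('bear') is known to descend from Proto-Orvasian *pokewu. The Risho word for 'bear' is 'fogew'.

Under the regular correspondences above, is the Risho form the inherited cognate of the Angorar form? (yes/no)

yes

Derive the expected Risho reflex of *pokewu:
Risho: *pokewu
  pokewu (rule 1 does not apply)
  pokewu → fokewu   [unconditioned shift]
  fokewu → fokew   [apocope]
  fokew → fogew   [intervocalic voicing]
  giving Risho fogew.
Risho 'fogew' matches the regular reflex exactly, so the pair is cognate.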